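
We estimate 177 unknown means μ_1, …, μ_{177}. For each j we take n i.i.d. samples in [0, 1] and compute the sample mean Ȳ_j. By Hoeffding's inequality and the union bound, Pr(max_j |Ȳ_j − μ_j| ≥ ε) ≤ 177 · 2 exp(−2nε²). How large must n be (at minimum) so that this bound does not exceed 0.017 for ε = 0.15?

Need 2·177·exp(−2nε²) ≤ 0.017, i.e. exp(−2nε²) ≤ 0.017/354.
So 2nε² ≥ ln(354/0.017) = 9.943839.
Hence n ≥ 9.943839/(2·0.15²) = 220.974.
The smallest integer n is 221.

221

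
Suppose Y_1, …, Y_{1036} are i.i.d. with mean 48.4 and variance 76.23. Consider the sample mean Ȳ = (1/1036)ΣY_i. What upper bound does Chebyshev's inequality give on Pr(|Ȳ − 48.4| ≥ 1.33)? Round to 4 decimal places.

0.0416

Var(Ȳ) = Var(Y_i)/n = 76.23/1036 = 0.073581.
Chebyshev: Pr(|Ȳ − 48.4| ≥ 1.33) ≤ Var(Ȳ)/(1.33)² = 76.23/(1036·1.33²) = 0.0416.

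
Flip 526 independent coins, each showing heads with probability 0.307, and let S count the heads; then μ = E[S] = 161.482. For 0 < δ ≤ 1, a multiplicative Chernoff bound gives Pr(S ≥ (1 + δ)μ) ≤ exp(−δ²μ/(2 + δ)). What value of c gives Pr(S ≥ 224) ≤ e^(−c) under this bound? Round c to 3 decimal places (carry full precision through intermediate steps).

10.139

Write 224 = (1 + δ)μ, so δ = 224/161.482 − 1 = 0.3871515…
Then the exponent is δ²μ/(2 + δ) = (224 − μ)² / (μ·(2 + δ)) = 10.139255.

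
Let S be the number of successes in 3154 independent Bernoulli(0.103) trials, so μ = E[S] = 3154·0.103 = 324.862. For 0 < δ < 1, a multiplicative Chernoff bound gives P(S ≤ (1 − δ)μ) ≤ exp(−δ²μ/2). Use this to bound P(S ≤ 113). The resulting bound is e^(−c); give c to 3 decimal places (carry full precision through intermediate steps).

Write 113 = (1 − δ)μ, so δ = 1 − 113/324.862 = 0.65216…
Then the exponent is δ²μ/2 = (μ − 113)²/(2μ) = 69.083960.

69.084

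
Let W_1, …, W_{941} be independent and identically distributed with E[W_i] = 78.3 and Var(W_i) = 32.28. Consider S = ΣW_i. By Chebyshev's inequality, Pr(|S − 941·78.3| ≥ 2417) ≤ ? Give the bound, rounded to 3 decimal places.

Var(S) = n·Var(W_i) = 941·32.28 = 30375.48.
Chebyshev: Pr(|S − 941·78.3| ≥ 2417) ≤ Var(S)/2417² = 30375.48/5841889 = 0.0052.

0.005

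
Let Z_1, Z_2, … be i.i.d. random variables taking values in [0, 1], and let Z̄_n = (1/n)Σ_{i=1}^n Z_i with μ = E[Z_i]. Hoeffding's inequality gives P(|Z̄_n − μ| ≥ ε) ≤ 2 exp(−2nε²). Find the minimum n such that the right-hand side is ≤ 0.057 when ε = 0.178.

57

Require 2·exp(−2nε²) ≤ 0.057, i.e. 2nε² ≥ ln(2/0.057) = 3.557851.
So n ≥ 3.557851 / (2·0.178²) = 56.146.
The smallest integer n is 57.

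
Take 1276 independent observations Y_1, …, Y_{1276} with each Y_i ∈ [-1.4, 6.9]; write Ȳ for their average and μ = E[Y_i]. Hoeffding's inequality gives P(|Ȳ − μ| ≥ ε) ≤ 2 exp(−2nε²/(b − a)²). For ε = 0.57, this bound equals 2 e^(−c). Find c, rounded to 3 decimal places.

12.036

c = 2nε²/(b − a)² = 2·1276·0.57² / 8.3² = 12.0358.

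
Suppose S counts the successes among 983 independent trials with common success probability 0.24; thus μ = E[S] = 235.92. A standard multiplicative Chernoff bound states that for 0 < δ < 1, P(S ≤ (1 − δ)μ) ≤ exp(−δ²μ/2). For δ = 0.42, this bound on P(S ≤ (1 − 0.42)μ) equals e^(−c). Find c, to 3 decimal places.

c = δ²μ/2 = 0.42²·235.92/2 = 20.8081.

20.808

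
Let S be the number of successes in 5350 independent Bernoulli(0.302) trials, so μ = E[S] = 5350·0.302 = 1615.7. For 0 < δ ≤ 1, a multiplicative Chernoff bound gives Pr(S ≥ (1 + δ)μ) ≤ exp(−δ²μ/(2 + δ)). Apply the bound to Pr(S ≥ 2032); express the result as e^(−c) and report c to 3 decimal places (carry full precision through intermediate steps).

Write 2032 = (1 + δ)μ, so δ = 2032/1615.7 − 1 = 0.2576592…
Then the exponent is δ²μ/(2 + δ) = (2032 − μ)² / (μ·(2 + δ)) = 47.510949.

47.511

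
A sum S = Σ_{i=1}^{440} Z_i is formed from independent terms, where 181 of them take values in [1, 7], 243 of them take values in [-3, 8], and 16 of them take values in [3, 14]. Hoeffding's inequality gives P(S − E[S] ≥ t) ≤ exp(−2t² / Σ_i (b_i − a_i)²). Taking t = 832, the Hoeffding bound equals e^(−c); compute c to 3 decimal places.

36.572

Σ(b_i − a_i)² = 181·6² + 243·11² + 16·11² = 37855.
c = 2t² / 37855 = 2·832² / 37855 = 36.5724.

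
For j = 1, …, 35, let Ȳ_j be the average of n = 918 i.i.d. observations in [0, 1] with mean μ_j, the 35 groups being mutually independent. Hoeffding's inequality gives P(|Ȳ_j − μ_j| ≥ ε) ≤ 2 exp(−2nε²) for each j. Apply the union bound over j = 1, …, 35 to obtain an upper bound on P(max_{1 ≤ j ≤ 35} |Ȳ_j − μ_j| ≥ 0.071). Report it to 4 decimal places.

0.0067

Per-experiment Hoeffding bound: 2·exp(−2·918·0.071²) = 2·exp(−9.25528) = 0.00019121.
Union bound over 35 events: 35·0.00019121 = 0.00669.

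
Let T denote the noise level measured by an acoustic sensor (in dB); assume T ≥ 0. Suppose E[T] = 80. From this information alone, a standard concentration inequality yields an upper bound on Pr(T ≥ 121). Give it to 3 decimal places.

Only the mean of a non-negative variable is known, so Markov's inequality is the applicable tail bound.
Markov's inequality: for a non-negative random variable, Pr(T ≥ a) ≤ E[T]/a.
Here E[T] = 80 and a = 121, so the bound is 80/121 = 0.6612.

0.661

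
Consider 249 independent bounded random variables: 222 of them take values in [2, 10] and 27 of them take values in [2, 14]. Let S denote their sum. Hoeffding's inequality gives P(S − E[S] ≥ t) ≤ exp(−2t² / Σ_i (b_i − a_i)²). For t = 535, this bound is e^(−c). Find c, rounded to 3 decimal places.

Σ(b_i − a_i)² = 222·8² + 27·12² = 18096.
c = 2t² / 18096 = 2·535² / 18096 = 31.6341.

31.634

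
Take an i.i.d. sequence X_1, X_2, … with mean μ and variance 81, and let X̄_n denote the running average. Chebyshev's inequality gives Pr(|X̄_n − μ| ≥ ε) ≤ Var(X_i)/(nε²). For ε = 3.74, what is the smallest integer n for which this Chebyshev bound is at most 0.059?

Require 81/(n·3.74²) ≤ 0.059, i.e. n ≥ 81/(0.059·3.74²) = 98.150.
The smallest integer n is 99.

99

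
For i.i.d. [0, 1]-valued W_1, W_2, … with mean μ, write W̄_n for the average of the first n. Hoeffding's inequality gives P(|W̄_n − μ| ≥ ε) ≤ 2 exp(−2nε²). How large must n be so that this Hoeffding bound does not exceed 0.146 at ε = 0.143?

64

Require 2·exp(−2nε²) ≤ 0.146, i.e. 2nε² ≥ ln(2/0.146) = 2.617296.
So n ≥ 2.617296 / (2·0.143²) = 63.996.
The smallest integer n is 64.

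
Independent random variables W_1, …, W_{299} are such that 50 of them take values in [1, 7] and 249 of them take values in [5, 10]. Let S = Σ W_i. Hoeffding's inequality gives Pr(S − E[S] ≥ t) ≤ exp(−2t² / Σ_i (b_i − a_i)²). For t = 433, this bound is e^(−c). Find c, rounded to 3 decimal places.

Σ(b_i − a_i)² = 50·6² + 249·5² = 8025.
c = 2t² / 8025 = 2·433² / 8025 = 46.7262.

46.726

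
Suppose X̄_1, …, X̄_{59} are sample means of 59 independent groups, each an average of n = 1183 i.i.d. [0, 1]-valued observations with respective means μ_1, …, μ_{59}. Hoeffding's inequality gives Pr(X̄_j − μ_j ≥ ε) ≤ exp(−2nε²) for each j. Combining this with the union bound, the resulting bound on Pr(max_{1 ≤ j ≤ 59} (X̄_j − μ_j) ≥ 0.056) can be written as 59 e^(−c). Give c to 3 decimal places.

7.420

Union bound over the 59 events: Pr(max_{1 ≤ j ≤ 59} (X̄_j − μ_j) ≥ 0.056) ≤ 59·exp(−2nε²) = 59 exp(−2·1183·0.056²).
So c = 2·1183·0.056² = 7.4198.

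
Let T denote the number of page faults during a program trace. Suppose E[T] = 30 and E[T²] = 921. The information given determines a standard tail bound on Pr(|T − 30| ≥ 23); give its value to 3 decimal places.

0.040

The first two moments determine the variance, so Chebyshev's inequality is the sharpest standard bound available.
Var(T) = E[T²] − (E[T])² = 921 − 900 = 21.
Chebyshev's inequality: Pr(|T − μ| ≥ t) ≤ Var(T)/t² = 21/529 = 0.0397.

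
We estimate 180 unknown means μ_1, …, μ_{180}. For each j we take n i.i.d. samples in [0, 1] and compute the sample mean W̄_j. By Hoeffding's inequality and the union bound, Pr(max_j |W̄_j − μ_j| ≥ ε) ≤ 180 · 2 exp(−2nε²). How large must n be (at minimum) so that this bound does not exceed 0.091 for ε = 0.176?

Need 2·180·exp(−2nε²) ≤ 0.091, i.e. exp(−2nε²) ≤ 0.091/360.
So 2nε² ≥ ln(360/0.091) = 8.283000.
Hence n ≥ 8.283000/(2·0.176²) = 133.700.
The smallest integer n is 134.

134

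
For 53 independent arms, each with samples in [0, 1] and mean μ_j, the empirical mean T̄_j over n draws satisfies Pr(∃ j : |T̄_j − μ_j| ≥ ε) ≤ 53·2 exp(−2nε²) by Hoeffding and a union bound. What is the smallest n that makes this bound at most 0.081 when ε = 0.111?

Need 2·53·exp(−2nε²) ≤ 0.081, i.e. exp(−2nε²) ≤ 0.081/106.
So 2nε² ≥ ln(106/0.081) = 7.176745.
Hence n ≥ 7.176745/(2·0.111²) = 291.240.
The smallest integer n is 292.

292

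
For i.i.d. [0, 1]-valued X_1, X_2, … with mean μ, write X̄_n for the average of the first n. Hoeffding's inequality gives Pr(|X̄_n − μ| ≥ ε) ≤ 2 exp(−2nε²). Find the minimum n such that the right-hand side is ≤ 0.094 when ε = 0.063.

386

Require 2·exp(−2nε²) ≤ 0.094, i.e. 2nε² ≥ ln(2/0.094) = 3.057608.
So n ≥ 3.057608 / (2·0.063²) = 385.186.
The smallest integer n is 386.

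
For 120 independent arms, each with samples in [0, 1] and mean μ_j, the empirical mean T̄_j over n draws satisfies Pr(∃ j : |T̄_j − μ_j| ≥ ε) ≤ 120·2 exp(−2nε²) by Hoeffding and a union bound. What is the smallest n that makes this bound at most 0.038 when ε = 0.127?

Need 2·120·exp(−2nε²) ≤ 0.038, i.e. exp(−2nε²) ≤ 0.038/240.
So 2nε² ≥ ln(240/0.038) = 8.750808.
Hence n ≥ 8.750808/(2·0.127²) = 271.276.
The smallest integer n is 272.

272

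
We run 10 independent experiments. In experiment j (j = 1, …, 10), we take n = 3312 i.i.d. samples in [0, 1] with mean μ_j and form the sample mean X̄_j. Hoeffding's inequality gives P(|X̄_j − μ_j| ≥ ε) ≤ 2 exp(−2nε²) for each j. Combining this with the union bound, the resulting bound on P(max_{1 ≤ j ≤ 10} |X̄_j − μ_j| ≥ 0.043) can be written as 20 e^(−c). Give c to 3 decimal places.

Union bound over the 10 events: P(max_{1 ≤ j ≤ 10} |X̄_j − μ_j| ≥ 0.043) ≤ 10·2·exp(−2nε²) = 20 exp(−2·3312·0.043²).
So c = 2·3312·0.043² = 12.2478.

12.248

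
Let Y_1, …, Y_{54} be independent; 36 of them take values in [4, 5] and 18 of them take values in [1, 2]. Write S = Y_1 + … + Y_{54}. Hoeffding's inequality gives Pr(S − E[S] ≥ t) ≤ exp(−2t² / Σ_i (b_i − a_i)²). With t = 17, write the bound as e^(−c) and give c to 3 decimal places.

10.704

Σ(b_i − a_i)² = 36·1² + 18·1² = 54.
c = 2t² / 54 = 2·17² / 54 = 10.7037.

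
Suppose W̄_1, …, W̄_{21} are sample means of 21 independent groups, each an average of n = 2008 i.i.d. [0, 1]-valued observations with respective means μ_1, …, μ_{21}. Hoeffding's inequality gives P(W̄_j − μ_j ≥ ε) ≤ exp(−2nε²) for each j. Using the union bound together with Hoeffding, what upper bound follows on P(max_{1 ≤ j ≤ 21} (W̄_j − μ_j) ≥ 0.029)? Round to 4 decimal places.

Per-experiment Hoeffding bound: exp(−2·2008·0.029²) = exp(−3.37746) = 0.034134.
Union bound over 21 events: 21·0.034134 = 0.71682.

0.7168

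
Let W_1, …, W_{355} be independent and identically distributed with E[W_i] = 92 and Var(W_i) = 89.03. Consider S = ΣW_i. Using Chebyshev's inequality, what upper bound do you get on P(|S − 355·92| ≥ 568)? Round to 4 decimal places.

Var(S) = n·Var(W_i) = 355·89.03 = 31605.65.
Chebyshev: P(|S − 355·92| ≥ 568) ≤ Var(S)/568² = 31605.65/322624 = 0.0980.

0.0980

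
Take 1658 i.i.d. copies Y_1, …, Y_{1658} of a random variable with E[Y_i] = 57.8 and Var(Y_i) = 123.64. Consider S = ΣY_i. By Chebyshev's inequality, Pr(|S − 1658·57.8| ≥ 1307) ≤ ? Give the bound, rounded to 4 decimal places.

Var(S) = n·Var(Y_i) = 1658·123.64 = 204995.12.
Chebyshev: Pr(|S − 1658·57.8| ≥ 1307) ≤ Var(S)/1307² = 204995.12/1708249 = 0.1200.

0.1200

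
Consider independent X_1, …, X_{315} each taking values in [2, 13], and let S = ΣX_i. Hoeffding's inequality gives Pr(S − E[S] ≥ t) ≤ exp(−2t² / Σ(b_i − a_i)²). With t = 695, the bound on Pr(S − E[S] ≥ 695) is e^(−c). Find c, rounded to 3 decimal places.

Σ(b_i − a_i)² = 315·(11)² = 38115.
c = 2t²/38115 = 2·695²/38115 = 25.3457.

25.346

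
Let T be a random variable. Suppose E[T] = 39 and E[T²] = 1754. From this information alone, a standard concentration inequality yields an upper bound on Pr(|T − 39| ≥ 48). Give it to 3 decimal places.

The first two moments determine the variance, so Chebyshev's inequality is the sharpest standard bound available.
Var(T) = E[T²] − (E[T])² = 1754 − 1521 = 233.
Chebyshev's inequality: Pr(|T − μ| ≥ t) ≤ Var(T)/t² = 233/2304 = 0.1011.

0.101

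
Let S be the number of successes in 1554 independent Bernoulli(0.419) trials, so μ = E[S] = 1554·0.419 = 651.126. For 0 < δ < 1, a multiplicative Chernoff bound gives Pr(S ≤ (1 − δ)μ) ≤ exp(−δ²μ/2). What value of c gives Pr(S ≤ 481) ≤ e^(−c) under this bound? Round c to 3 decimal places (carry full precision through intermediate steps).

Write 481 = (1 − δ)μ, so δ = 1 − 481/651.126 = 0.2612797…
Then the exponent is δ²μ/2 = (μ − 481)²/(2μ) = 22.225234.

22.225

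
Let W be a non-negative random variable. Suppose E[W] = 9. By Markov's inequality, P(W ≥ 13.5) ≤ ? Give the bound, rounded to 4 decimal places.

Markov's inequality: for a non-negative random variable, P(W ≥ a) ≤ E[W]/a.
Here E[W] = 9 and a = 13.5, so the bound is 9/13.5 = 0.6667.

0.6667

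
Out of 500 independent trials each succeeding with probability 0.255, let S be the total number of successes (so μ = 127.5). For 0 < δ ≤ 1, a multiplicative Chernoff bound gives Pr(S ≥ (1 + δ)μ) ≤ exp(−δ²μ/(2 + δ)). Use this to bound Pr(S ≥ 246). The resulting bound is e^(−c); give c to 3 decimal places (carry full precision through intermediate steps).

37.596

Write 246 = (1 + δ)μ, so δ = 246/127.5 − 1 = 0.9294118…
Then the exponent is δ²μ/(2 + δ) = (246 − μ)² / (μ·(2 + δ)) = 37.596386.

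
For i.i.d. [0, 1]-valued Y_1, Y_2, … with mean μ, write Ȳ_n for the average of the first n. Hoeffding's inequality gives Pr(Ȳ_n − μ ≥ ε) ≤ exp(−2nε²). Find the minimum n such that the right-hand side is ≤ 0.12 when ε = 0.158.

43

Require exp(−2nε²) ≤ 0.12, i.e. 2nε² ≥ ln(1/0.12) = 2.120264.
So n ≥ 2.120264 / (2·0.158²) = 42.466.
The smallest integer n is 43.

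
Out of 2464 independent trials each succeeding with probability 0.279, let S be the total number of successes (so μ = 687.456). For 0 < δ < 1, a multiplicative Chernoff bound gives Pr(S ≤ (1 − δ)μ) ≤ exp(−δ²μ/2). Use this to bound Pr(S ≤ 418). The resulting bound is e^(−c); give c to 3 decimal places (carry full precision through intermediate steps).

Write 418 = (1 − δ)μ, so δ = 1 − 418/687.456 = 0.3919611…
Then the exponent is δ²μ/2 = (μ − 418)²/(2μ) = 52.808133.

52.808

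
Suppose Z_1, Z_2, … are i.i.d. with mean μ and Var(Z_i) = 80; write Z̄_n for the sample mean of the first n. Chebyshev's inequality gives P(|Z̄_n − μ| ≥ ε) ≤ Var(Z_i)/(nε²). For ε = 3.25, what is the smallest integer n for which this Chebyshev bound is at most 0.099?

Require 80/(n·3.25²) ≤ 0.099, i.e. n ≥ 80/(0.099·3.25²) = 76.505.
The smallest integer n is 77.

77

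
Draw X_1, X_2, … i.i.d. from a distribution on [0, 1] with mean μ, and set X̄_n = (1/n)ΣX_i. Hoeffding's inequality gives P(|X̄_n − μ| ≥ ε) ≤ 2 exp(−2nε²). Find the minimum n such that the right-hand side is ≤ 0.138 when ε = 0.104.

124

Require 2·exp(−2nε²) ≤ 0.138, i.e. 2nε² ≥ ln(2/0.138) = 2.673649.
So n ≥ 2.673649 / (2·0.104²) = 123.597.
The smallest integer n is 124.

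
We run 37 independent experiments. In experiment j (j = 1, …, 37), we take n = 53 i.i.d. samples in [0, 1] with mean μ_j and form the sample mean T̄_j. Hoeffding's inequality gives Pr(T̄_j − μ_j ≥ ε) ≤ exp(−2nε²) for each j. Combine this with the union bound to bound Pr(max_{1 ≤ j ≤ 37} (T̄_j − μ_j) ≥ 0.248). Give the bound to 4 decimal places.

0.0546

Per-experiment Hoeffding bound: exp(−2·53·0.248²) = exp(−6.51942) = 0.0014745.
Union bound over 37 events: 37·0.0014745 = 0.05456.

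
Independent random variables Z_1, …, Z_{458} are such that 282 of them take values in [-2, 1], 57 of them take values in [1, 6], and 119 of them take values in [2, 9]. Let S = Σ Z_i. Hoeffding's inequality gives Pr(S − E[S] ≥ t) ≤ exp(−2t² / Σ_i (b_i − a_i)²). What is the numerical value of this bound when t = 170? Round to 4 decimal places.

0.0027

Σ(b_i − a_i)² = 282·3² + 57·5² + 119·7² = 9794.
Exponent = 2·170² / 9794 = 5.90157.
Bound = exp(−5.90157) = 0.00274.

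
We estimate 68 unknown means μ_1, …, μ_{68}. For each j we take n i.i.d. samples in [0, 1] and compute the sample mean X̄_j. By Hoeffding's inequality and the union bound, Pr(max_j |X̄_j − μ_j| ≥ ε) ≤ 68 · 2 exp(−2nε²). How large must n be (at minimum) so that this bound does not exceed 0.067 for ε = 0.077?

643

Need 2·68·exp(−2nε²) ≤ 0.067, i.e. exp(−2nε²) ≤ 0.067/136.
So 2nε² ≥ ln(136/0.067) = 7.615718.
Hence n ≥ 7.615718/(2·0.077²) = 642.243.
The smallest integer n is 643.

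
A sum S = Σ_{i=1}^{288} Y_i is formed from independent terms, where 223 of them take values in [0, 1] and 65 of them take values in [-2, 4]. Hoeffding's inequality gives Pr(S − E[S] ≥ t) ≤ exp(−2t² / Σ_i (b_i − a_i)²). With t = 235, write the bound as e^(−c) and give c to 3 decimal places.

43.094

Σ(b_i − a_i)² = 223·1² + 65·6² = 2563.
c = 2t² / 2563 = 2·235² / 2563 = 43.0940.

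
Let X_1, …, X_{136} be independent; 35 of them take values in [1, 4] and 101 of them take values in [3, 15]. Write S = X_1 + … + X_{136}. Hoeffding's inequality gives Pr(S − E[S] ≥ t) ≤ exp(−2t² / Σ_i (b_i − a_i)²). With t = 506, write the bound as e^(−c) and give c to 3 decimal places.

Σ(b_i − a_i)² = 35·3² + 101·12² = 14859.
c = 2t² / 14859 = 2·506² / 14859 = 34.4621.

34.462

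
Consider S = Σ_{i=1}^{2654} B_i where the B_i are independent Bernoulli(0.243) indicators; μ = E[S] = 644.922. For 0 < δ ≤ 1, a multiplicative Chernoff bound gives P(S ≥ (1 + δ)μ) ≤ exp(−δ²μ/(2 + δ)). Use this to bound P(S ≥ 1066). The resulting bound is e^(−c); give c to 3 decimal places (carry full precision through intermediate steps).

Write 1066 = (1 + δ)μ, so δ = 1066/644.922 − 1 = 0.6529131…
Then the exponent is δ²μ/(2 + δ) = (1066 − μ)² / (μ·(2 + δ)) = 103.632242.

103.632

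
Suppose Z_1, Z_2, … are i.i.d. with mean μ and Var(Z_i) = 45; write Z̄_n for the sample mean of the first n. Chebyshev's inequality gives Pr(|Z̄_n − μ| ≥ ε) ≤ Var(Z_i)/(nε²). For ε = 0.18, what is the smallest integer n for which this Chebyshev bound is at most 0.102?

Require 45/(n·0.18²) ≤ 0.102, i.e. n ≥ 45/(0.102·0.18²) = 13616.558.
The smallest integer n is 13617.

13617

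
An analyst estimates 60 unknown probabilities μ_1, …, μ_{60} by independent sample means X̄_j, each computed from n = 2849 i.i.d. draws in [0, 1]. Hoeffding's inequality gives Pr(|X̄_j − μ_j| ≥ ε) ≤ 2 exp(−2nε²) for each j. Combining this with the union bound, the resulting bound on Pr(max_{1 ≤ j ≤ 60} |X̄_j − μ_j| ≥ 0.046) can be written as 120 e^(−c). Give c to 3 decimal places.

Union bound over the 60 events: Pr(max_{1 ≤ j ≤ 60} |X̄_j − μ_j| ≥ 0.046) ≤ 60·2·exp(−2nε²) = 120 exp(−2·2849·0.046²).
So c = 2·2849·0.046² = 12.0570.

12.057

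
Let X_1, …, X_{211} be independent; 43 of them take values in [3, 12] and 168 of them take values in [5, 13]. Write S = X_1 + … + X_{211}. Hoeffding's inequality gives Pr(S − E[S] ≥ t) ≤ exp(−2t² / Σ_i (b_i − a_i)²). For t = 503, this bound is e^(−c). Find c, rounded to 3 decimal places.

35.547

Σ(b_i − a_i)² = 43·9² + 168·8² = 14235.
c = 2t² / 14235 = 2·503² / 14235 = 35.5475.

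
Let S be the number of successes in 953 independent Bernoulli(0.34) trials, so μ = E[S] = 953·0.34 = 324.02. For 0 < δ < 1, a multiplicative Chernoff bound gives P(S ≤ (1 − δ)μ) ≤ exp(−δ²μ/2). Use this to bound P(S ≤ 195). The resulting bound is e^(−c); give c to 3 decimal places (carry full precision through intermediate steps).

Write 195 = (1 − δ)μ, so δ = 1 − 195/324.02 = 0.3981853…
Then the exponent is δ²μ/2 = (μ − 195)²/(2μ) = 25.686934.

25.687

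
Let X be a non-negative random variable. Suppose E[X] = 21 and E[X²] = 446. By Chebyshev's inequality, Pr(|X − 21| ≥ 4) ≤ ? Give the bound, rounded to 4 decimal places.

Var(X) = E[X²] − (E[X])² = 446 − 441 = 5.
Chebyshev's inequality: Pr(|X − μ| ≥ t) ≤ Var(X)/t² = 5/16 = 0.3125.

0.3125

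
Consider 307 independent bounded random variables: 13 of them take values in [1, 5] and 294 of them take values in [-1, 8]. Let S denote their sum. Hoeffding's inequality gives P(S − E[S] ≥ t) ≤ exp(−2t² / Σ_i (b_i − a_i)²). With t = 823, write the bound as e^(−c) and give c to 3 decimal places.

56.392

Σ(b_i − a_i)² = 13·4² + 294·9² = 24022.
c = 2t² / 24022 = 2·823² / 24022 = 56.3924.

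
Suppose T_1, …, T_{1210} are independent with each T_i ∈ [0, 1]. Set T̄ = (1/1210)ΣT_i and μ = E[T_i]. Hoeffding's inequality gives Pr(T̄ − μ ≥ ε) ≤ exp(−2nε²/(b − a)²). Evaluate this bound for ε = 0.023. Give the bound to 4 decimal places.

0.2780

Exponent: 2nε²/(b − a)² = 2·1210·0.023² / 1² = 1.28018.
Bound = exp(−1.28018) = 0.27799.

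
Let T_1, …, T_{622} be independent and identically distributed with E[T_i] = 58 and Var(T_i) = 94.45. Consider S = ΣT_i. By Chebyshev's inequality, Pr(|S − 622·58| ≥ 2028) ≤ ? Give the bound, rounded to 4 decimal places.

Var(S) = n·Var(T_i) = 622·94.45 = 58747.9.
Chebyshev: Pr(|S − 622·58| ≥ 2028) ≤ Var(S)/2028² = 58747.9/4112784 = 0.0143.

0.0143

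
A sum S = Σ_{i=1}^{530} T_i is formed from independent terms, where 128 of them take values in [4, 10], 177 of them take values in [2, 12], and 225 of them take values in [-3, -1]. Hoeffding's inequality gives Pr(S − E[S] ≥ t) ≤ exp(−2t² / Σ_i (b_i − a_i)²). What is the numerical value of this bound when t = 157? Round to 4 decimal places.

Σ(b_i − a_i)² = 128·6² + 177·10² + 225·2² = 23208.
Exponent = 2·157² / 23208 = 2.12418.
Bound = exp(−2.12418) = 0.11953.

0.1195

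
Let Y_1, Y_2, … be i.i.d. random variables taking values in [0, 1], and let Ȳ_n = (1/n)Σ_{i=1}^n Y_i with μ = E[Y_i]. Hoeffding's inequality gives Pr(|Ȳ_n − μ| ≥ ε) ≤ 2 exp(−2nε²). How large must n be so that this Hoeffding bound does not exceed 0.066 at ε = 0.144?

Require 2·exp(−2nε²) ≤ 0.066, i.e. 2nε² ≥ ln(2/0.066) = 3.411248.
So n ≥ 3.411248 / (2·0.144²) = 82.254.
The smallest integer n is 83.

83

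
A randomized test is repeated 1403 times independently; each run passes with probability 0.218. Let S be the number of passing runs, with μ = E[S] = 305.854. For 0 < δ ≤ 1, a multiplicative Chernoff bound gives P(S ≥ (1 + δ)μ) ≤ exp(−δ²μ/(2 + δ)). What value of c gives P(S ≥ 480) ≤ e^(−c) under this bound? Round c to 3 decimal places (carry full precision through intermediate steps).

Write 480 = (1 + δ)μ, so δ = 480/305.854 − 1 = 0.5693762…
Then the exponent is δ²μ/(2 + δ) = (480 − μ)² / (μ·(2 + δ)) = 38.590921.

38.591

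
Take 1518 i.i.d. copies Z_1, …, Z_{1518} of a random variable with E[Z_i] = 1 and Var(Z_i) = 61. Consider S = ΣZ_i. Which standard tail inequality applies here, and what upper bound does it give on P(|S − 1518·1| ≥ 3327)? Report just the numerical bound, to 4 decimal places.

With mean and variance of each term known, Chebyshev's inequality bounds the deviation of the sum (or sample mean).
Var(S) = n·Var(Z_i) = 1518·61 = 92598.
Chebyshev: P(|S − 1518·1| ≥ 3327) ≤ Var(S)/3327² = 92598/11068929 = 0.0084.

0.0084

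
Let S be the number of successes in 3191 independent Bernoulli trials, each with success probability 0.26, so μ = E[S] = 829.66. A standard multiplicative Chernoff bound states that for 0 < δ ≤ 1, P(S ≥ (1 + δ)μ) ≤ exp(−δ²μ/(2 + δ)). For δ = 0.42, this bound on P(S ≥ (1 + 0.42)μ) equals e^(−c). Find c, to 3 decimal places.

60.476

c = δ²μ/(2 + δ) = 0.42²·829.66/(2 + 0.42) = 60.4760.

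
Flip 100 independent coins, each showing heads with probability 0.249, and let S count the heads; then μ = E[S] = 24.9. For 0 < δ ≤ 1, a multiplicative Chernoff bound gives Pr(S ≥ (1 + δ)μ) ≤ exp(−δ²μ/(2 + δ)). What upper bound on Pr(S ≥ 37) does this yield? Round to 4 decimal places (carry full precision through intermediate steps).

Write 37 = (1 + δ)μ, so δ = 37/24.9 − 1 = 0.4859438…
Then the exponent is δ²μ/(2 + δ) = (37 − μ)² / (μ·(2 + δ)) = 2.365267.
Bound = exp(−2.365267) = 0.09392.

0.0939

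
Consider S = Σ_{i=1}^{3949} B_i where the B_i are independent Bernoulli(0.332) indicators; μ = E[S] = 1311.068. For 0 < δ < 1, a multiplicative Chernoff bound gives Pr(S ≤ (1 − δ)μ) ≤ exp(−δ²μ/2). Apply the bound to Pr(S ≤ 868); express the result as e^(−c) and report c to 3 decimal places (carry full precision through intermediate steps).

Write 868 = (1 − δ)μ, so δ = 1 − 868/1311.068 = 0.3379443…
Then the exponent is δ²μ/2 = (μ − 868)²/(2μ) = 74.866160.

74.866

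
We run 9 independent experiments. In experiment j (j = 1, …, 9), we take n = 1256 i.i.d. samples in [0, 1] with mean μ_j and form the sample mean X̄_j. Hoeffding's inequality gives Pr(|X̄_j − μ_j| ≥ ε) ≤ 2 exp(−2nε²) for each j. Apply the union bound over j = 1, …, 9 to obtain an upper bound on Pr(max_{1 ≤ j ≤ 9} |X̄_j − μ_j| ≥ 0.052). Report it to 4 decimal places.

0.0202

Per-experiment Hoeffding bound: 2·exp(−2·1256·0.052²) = 2·exp(−6.79245) = 0.0022444.
Union bound over 9 events: 9·0.0022444 = 0.02020.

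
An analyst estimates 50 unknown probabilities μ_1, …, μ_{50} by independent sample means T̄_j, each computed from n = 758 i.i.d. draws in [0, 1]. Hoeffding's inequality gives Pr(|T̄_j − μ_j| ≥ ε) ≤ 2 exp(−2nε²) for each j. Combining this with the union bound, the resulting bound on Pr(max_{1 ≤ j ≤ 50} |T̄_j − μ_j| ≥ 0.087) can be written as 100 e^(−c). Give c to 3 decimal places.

Union bound over the 50 events: Pr(max_{1 ≤ j ≤ 50} |T̄_j − μ_j| ≥ 0.087) ≤ 50·2·exp(−2nε²) = 100 exp(−2·758·0.087²).
So c = 2·758·0.087² = 11.4746.

11.475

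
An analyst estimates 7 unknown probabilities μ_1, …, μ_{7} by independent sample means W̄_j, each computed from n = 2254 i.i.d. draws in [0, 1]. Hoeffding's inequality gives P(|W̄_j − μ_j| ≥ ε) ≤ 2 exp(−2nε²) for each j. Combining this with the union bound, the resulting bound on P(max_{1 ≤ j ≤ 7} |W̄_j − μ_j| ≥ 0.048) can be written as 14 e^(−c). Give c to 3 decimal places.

Union bound over the 7 events: P(max_{1 ≤ j ≤ 7} |W̄_j − μ_j| ≥ 0.048) ≤ 7·2·exp(−2nε²) = 14 exp(−2·2254·0.048²).
So c = 2·2254·0.048² = 10.3864.

10.386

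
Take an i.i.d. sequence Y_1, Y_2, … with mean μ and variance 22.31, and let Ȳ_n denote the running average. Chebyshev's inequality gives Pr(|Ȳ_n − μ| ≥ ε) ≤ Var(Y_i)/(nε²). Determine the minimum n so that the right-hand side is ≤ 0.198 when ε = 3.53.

10

Require 22.31/(n·3.53²) ≤ 0.198, i.e. n ≥ 22.31/(0.198·3.53²) = 9.042.
The smallest integer n is 10.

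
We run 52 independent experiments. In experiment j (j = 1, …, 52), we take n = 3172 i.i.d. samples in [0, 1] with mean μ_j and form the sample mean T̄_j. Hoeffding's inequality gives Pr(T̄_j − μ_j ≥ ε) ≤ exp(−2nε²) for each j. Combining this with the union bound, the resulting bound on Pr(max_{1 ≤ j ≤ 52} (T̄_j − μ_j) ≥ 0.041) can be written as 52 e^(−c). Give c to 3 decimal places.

Union bound over the 52 events: Pr(max_{1 ≤ j ≤ 52} (T̄_j − μ_j) ≥ 0.041) ≤ 52·exp(−2nε²) = 52 exp(−2·3172·0.041²).
So c = 2·3172·0.041² = 10.6643.

10.664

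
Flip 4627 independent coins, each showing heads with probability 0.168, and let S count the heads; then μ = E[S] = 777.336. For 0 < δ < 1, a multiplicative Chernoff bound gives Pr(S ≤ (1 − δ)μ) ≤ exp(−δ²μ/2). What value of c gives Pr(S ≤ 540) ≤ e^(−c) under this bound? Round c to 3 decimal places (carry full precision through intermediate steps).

Write 540 = (1 − δ)μ, so δ = 1 − 540/777.336 = 0.3053197…
Then the exponent is δ²μ/2 = (μ − 540)²/(2μ) = 36.231679.

36.232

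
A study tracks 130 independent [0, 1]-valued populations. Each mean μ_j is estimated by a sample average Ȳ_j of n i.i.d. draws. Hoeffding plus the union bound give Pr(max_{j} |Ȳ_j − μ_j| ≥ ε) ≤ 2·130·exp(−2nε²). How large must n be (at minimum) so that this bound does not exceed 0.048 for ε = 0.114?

331

Need 2·130·exp(−2nε²) ≤ 0.048, i.e. exp(−2nε²) ≤ 0.048/260.
So 2nε² ≥ ln(260/0.048) = 8.597236.
Hence n ≥ 8.597236/(2·0.114²) = 330.765.
The smallest integer n is 331.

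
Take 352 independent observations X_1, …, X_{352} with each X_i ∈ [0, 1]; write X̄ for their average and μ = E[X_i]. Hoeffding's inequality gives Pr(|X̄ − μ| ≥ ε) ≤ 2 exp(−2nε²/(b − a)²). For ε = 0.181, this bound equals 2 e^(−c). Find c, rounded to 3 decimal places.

23.064

c = 2nε²/(b − a)² = 2·352·0.181² / 1² = 23.0637.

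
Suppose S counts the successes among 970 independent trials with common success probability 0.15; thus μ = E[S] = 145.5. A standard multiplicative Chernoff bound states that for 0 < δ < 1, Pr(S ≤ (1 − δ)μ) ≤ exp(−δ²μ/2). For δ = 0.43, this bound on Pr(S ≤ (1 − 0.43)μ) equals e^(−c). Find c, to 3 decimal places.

13.451

c = δ²μ/2 = 0.43²·145.5/2 = 13.4515.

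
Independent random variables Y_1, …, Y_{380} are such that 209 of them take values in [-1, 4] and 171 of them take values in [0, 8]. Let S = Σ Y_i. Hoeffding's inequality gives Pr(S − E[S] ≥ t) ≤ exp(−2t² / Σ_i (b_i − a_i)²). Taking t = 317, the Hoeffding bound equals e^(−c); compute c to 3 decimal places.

12.430

Σ(b_i − a_i)² = 209·5² + 171·8² = 16169.
c = 2t² / 16169 = 2·317² / 16169 = 12.4298.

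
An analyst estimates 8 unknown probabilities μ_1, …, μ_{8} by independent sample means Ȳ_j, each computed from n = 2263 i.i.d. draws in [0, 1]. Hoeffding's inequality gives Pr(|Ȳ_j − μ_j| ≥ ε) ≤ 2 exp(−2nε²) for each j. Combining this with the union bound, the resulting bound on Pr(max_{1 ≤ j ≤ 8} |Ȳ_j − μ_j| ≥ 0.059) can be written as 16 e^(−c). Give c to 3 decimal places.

Union bound over the 8 events: Pr(max_{1 ≤ j ≤ 8} |Ȳ_j − μ_j| ≥ 0.059) ≤ 8·2·exp(−2nε²) = 16 exp(−2·2263·0.059²).
So c = 2·2263·0.059² = 15.7550.

15.755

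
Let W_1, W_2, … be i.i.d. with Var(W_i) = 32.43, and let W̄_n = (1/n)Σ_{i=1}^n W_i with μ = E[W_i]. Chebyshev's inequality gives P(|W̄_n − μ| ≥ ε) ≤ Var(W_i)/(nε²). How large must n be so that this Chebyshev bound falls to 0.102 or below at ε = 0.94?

360

Require 32.43/(n·0.94²) ≤ 0.102, i.e. n ≥ 32.43/(0.102·0.94²) = 359.825.
The smallest integer n is 360.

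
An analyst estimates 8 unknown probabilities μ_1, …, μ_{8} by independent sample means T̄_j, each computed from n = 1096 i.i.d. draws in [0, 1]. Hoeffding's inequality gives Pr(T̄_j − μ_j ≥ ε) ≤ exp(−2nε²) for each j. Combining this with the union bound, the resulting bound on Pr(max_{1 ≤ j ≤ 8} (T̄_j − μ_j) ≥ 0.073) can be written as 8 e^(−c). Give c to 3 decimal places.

11.681

Union bound over the 8 events: Pr(max_{1 ≤ j ≤ 8} (T̄_j − μ_j) ≥ 0.073) ≤ 8·exp(−2nε²) = 8 exp(−2·1096·0.073²).
So c = 2·1096·0.073² = 11.6812.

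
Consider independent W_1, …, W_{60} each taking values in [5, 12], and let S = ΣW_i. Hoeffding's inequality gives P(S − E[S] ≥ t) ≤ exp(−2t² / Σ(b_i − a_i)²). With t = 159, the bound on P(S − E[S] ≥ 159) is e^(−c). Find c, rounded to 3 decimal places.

17.198

Σ(b_i − a_i)² = 60·(7)² = 2940.
c = 2t²/2940 = 2·159²/2940 = 17.1980.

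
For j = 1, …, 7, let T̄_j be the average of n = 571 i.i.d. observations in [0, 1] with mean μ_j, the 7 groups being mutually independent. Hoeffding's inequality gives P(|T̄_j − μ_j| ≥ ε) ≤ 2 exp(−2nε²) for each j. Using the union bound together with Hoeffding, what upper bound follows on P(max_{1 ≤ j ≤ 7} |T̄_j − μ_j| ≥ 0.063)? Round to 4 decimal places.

0.1505

Per-experiment Hoeffding bound: 2·exp(−2·571·0.063²) = 2·exp(−4.53260) = 0.021505.
Union bound over 7 events: 7·0.021505 = 0.15054.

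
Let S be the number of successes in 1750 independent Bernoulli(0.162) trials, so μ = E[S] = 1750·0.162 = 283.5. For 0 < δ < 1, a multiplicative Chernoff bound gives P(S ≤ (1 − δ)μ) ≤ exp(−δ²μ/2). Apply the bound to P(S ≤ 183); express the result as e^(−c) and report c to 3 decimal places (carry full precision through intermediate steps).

Write 183 = (1 − δ)μ, so δ = 1 − 183/283.5 = 0.3544974…
Then the exponent is δ²μ/2 = (μ − 183)²/(2μ) = 17.813492.

17.813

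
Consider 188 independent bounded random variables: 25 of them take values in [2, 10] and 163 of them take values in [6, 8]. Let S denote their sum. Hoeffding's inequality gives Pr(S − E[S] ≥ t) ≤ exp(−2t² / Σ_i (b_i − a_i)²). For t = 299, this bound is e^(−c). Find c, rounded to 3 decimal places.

79.397

Σ(b_i − a_i)² = 25·8² + 163·2² = 2252.
c = 2t² / 2252 = 2·299² / 2252 = 79.3970.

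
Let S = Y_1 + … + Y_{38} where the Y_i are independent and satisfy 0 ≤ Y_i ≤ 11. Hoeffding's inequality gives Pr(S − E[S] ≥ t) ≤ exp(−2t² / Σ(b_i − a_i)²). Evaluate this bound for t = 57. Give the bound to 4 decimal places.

Σ(b_i − a_i)² = 38·(11)² = 4598.
Exponent = 2·57²/4598 = 1.4132.
Bound = exp(−1.4132) = 0.24336.

0.2434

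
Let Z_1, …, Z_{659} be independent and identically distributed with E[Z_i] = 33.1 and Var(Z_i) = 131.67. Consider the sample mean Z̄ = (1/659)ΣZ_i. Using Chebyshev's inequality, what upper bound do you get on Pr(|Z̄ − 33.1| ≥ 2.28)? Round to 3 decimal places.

Var(Z̄) = Var(Z_i)/n = 131.67/659 = 0.1998.
Chebyshev: Pr(|Z̄ − 33.1| ≥ 2.28) ≤ Var(Z̄)/(2.28)² = 131.67/(659·2.28²) = 0.0384.

0.038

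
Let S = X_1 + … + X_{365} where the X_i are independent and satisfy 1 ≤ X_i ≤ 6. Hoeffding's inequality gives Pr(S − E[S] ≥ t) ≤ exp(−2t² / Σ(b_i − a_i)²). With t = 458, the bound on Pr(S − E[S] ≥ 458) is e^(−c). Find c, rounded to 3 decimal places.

Σ(b_i − a_i)² = 365·(5)² = 9125.
c = 2t²/9125 = 2·458²/9125 = 45.9757.

45.976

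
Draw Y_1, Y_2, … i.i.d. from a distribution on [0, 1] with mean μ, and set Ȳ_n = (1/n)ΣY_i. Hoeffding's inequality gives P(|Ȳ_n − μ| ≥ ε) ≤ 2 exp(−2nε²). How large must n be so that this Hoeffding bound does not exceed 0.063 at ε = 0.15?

Require 2·exp(−2nε²) ≤ 0.063, i.e. 2nε² ≥ ln(2/0.063) = 3.457768.
So n ≥ 3.457768 / (2·0.15²) = 76.839.
The smallest integer n is 77.

77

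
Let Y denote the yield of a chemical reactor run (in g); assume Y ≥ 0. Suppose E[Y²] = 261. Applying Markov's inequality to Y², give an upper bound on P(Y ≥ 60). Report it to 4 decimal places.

0.0725

Since Y ≥ 0, the event {Y ≥ 60} is the same as {Y² ≥ 3600}.
Markov's inequality applied to Y² gives P(Y² ≥ 3600) ≤ E[Y²]/3600 = 261/3600 = 0.0725.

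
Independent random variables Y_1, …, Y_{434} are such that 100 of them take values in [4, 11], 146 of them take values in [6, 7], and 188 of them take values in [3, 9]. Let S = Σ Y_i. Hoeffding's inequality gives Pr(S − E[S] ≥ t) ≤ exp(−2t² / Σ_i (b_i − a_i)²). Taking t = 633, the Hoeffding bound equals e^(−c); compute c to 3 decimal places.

Σ(b_i − a_i)² = 100·7² + 146·1² + 188·6² = 11814.
c = 2t² / 11814 = 2·633² / 11814 = 67.8329.

67.833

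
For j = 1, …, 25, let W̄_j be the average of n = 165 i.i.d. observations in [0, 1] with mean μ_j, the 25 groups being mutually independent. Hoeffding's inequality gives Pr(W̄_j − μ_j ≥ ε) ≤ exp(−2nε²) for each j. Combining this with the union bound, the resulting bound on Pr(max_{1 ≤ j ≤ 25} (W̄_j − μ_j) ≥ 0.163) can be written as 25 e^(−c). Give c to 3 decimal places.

Union bound over the 25 events: Pr(max_{1 ≤ j ≤ 25} (W̄_j − μ_j) ≥ 0.163) ≤ 25·exp(−2nε²) = 25 exp(−2·165·0.163²).
So c = 2·165·0.163² = 8.7678.

8.768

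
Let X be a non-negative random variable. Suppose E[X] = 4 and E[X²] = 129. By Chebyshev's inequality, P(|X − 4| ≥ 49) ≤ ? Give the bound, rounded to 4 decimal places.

0.0471

Var(X) = E[X²] − (E[X])² = 129 − 16 = 113.
Chebyshev's inequality: P(|X − μ| ≥ t) ≤ Var(X)/t² = 113/2401 = 0.0471.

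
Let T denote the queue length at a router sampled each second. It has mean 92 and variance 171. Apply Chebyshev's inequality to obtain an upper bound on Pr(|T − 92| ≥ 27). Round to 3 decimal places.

Chebyshev: Pr(|T − μ| ≥ t) ≤ Var(T)/t².
Bound = 171 / 729 = 0.2346.

0.235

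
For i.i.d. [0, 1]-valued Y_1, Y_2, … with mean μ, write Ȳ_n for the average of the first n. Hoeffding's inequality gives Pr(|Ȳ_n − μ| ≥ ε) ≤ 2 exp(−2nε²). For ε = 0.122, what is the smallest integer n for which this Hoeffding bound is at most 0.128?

93

Require 2·exp(−2nε²) ≤ 0.128, i.e. 2nε² ≥ ln(2/0.128) = 2.748872.
So n ≥ 2.748872 / (2·0.122²) = 92.343.
The smallest integer n is 93.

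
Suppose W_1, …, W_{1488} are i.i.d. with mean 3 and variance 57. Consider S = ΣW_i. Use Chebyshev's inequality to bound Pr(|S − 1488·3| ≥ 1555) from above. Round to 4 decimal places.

Var(S) = n·Var(W_i) = 1488·57 = 84816.
Chebyshev: Pr(|S − 1488·3| ≥ 1555) ≤ Var(S)/1555² = 84816/2418025 = 0.0351.

0.0351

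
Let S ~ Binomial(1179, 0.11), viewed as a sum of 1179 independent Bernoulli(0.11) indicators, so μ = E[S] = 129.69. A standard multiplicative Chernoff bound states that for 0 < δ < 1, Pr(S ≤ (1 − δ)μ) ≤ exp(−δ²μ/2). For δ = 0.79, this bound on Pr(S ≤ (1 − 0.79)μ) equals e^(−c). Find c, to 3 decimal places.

40.470

c = δ²μ/2 = 0.79²·129.69/2 = 40.4698.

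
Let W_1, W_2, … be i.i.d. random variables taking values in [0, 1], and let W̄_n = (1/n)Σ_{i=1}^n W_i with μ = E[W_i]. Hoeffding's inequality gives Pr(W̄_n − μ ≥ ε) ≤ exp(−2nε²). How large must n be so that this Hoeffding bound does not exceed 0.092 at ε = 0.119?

Require exp(−2nε²) ≤ 0.092, i.e. 2nε² ≥ ln(1/0.092) = 2.385967.
So n ≥ 2.385967 / (2·0.119²) = 84.244.
The smallest integer n is 85.

85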